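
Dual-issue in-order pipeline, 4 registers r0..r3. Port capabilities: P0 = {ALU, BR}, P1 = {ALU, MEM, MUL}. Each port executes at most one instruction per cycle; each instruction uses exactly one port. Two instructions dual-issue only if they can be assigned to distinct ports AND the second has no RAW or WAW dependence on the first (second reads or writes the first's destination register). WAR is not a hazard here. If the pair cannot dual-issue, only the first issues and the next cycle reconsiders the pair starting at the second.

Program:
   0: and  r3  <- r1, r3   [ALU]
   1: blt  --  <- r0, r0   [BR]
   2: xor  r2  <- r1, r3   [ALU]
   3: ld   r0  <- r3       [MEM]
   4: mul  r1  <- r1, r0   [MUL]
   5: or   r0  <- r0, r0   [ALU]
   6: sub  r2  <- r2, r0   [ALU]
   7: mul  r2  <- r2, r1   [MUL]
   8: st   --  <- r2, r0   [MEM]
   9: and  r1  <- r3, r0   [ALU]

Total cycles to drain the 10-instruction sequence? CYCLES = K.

[0] i0/i1  and blt  -- 2-wide
[1] i2/i3  xor ld  -- 2-wide
[2] i4/i5  mul or  -- 2-wide
[3] i6  sub  -- RAW+WAW r2
[4] i7  mul  -- no-port MUL/MEM
[5] i8/i9  st and  -- 2-wide

CYCLES = 6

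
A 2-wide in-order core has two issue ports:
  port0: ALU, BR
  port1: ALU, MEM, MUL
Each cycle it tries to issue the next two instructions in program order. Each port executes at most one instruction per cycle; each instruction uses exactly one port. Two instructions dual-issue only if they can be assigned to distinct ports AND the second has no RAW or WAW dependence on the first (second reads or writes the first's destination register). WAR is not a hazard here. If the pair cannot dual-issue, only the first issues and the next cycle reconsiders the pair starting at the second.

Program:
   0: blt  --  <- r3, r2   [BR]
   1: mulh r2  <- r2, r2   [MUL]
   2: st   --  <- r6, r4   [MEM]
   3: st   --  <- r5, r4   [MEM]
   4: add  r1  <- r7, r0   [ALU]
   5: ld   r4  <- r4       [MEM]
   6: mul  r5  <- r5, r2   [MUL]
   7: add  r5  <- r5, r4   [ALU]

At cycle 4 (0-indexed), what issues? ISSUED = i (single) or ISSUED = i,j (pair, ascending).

ISSUED = 6

#0 head=0: blt/mulh i0&i1 dual
#1 head=2: st i2 no-port MEM/MEM
#2 head=3: st/add i3&i4 dual
#3 head=5: ld i5 no-port MEM/MUL
#4 head=6: mul i6 RAW+WAW r5
#5 head=7: add i7 tail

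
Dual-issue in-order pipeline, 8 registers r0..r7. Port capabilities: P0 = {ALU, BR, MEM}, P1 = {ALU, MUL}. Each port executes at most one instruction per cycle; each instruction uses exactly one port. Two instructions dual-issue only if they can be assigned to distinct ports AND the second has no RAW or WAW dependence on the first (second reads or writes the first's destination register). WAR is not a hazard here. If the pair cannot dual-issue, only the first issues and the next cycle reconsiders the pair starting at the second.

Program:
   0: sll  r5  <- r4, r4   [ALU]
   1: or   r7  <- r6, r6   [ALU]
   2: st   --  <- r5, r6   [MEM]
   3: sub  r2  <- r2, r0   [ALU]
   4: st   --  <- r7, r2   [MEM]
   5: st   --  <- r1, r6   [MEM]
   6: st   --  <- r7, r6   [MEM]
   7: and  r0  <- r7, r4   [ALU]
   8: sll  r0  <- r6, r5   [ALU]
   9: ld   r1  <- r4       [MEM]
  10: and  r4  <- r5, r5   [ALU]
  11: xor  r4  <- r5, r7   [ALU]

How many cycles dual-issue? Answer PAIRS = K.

  cy0 -> i0+i1 (sll or) dual
  cy1 -> i2+i3 (st sub) dual
  cy2 -> i4 (st) no-port MEM/MEM
  cy3 -> i5 (st) no-port MEM/MEM
  cy4 -> i6+i7 (st and) dual
  cy5 -> i8+i9 (sll ld) dual
  cy6 -> i10 (and) WAW r4
  cy7 -> i11 (xor) tail

PAIRS = 4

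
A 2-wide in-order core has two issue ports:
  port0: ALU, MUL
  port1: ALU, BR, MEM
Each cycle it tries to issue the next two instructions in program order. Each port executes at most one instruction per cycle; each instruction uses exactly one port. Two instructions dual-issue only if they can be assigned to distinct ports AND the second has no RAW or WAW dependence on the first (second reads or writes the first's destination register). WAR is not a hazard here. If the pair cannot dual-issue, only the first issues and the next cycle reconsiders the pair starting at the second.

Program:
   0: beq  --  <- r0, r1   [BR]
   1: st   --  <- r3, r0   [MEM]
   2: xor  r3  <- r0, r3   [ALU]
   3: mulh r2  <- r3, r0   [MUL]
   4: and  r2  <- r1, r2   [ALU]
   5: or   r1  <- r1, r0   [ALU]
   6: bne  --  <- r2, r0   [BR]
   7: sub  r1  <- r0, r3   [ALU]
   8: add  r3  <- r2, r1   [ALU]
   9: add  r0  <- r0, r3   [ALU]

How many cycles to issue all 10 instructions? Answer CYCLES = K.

CYCLES = 7

[0] i0  beq  -- no-port BR/MEM
[1] i1,i2  st/xor  -- dual
[2] i3  mulh  -- RAW+WAW r2
[3] i4,i5  and/or  -- dual
[4] i6,i7  bne/sub  -- dual
[5] i8  add  -- RAW r3
[6] i9  add  -- tail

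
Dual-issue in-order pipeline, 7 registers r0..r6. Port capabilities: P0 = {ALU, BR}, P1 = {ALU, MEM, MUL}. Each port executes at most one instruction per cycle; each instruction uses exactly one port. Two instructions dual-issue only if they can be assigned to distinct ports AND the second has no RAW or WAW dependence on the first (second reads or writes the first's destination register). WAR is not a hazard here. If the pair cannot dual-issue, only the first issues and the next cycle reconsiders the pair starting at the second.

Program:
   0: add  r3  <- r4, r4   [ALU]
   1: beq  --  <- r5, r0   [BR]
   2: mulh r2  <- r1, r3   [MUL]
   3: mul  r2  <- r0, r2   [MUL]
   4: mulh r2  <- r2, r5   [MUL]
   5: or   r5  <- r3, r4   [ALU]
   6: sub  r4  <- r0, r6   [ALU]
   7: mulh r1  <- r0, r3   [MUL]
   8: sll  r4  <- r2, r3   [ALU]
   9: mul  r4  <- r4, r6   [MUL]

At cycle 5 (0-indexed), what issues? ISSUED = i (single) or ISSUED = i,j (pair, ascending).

t=0 i0+i1:add+beq ; pair
t=1 i2:mulh ; no-port MUL/MUL
t=2 i3:mul ; no-port MUL/MUL
t=3 i4+i5:mulh+or ; pair
t=4 i6+i7:sub+mulh ; pair
t=5 i8:sll ; RAW+WAW r4
t=6 i9:mul ; tail

ISSUED = 8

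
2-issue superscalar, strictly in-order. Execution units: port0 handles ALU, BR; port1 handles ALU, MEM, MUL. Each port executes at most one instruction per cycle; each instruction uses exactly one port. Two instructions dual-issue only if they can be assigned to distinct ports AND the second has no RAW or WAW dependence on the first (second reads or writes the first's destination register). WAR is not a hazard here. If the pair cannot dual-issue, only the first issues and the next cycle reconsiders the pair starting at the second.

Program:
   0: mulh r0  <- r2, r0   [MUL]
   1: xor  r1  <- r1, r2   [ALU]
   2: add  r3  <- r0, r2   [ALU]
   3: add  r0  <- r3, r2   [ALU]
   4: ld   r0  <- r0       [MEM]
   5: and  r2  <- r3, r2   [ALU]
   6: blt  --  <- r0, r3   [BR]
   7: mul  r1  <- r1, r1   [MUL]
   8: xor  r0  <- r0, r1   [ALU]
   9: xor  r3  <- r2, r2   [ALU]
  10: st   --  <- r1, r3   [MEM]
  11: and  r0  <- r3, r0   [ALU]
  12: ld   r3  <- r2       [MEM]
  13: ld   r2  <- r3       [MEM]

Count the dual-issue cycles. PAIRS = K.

  cy0 -> i0/i1 (mulh xor) pair
  cy1 -> i2 (add) RAW r3
  cy2 -> i3 (add) RAW+WAW r0
  cy3 -> i4/i5 (ld and) pair
  cy4 -> i6/i7 (blt mul) pair
  cy5 -> i8/i9 (xor xor) pair
  cy6 -> i10/i11 (st and) pair
  cy7 -> i12 (ld) no-port MEM/MEM
  cy8 -> i13 (ld) tail

PAIRS = 5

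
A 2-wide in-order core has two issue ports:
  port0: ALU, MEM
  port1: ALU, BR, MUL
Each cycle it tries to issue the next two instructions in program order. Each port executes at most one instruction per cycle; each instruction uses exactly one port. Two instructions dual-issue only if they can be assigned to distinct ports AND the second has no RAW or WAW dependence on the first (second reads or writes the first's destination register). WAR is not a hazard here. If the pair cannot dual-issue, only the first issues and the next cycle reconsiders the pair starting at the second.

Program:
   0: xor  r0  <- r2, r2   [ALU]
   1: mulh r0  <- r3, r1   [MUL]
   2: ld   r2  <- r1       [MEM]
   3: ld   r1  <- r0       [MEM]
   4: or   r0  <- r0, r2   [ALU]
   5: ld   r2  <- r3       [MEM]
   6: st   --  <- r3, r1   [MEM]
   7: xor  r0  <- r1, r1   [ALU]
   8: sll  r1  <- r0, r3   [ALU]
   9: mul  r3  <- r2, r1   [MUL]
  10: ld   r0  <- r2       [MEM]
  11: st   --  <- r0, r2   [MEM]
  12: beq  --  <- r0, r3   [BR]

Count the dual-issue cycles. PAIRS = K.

#0 head=0: xor.ALU i0 WAW r0
#1 head=1: mulh.MUL/ld.MEM i1/i2 2-wide
#2 head=3: ld.MEM/or.ALU i3/i4 2-wide
#3 head=5: ld.MEM i5 no-port MEM/MEM
#4 head=6: st.MEM/xor.ALU i6/i7 2-wide
#5 head=8: sll.ALU i8 RAW r1
#6 head=9: mul.MUL/ld.MEM i9/i10 2-wide
#7 head=11: st.MEM/beq.BR i11/i12 2-wide

PAIRS = 5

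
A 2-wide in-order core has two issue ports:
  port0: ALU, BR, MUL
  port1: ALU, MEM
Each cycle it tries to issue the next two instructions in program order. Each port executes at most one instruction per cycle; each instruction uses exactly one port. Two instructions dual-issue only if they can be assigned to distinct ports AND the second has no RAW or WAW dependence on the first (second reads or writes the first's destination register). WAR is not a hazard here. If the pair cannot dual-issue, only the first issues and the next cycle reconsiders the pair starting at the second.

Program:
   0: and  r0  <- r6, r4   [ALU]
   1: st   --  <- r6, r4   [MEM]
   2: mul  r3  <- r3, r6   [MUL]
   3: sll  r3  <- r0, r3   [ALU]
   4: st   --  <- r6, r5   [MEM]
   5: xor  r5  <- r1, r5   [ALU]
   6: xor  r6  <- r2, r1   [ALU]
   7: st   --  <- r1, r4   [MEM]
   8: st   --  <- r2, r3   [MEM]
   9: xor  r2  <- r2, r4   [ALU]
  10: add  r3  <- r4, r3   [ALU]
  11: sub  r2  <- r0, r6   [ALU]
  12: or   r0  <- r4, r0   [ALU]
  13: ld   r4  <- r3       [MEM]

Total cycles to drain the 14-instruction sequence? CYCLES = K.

CYCLES = 8

[0] i0&i1  and/st  -- dual
[1] i2  mul  -- RAW+WAW r3
[2] i3&i4  sll/st  -- dual
[3] i5&i6  xor/xor  -- dual
[4] i7  st  -- no-port MEM/MEM
[5] i8&i9  st/xor  -- dual
[6] i10&i11  add/sub  -- dual
[7] i12&i13  or/ld  -- dual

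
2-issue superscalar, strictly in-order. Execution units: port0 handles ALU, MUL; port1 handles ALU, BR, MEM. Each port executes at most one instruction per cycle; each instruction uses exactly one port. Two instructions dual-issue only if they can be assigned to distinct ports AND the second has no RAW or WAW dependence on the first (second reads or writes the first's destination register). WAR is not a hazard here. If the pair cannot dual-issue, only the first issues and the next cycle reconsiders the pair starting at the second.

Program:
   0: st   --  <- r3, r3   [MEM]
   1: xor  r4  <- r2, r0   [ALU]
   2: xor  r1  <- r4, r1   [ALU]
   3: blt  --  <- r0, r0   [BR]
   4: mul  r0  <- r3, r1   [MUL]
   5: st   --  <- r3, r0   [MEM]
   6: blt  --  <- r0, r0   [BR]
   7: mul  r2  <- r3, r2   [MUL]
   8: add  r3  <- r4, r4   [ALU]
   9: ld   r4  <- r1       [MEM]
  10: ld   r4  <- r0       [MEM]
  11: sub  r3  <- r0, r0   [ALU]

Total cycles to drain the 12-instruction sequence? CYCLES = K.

CYCLES = 7

t=0 i0,i1:st.MEM/xor.ALU ; pair
t=1 i2,i3:xor.ALU/blt.BR ; pair
t=2 i4:mul.MUL ; RAW r0
t=3 i5:st.MEM ; no-port MEM/BR
t=4 i6,i7:blt.BR/mul.MUL ; pair
t=5 i8,i9:add.ALU/ld.MEM ; pair
t=6 i10,i11:ld.MEM/sub.ALU ; pair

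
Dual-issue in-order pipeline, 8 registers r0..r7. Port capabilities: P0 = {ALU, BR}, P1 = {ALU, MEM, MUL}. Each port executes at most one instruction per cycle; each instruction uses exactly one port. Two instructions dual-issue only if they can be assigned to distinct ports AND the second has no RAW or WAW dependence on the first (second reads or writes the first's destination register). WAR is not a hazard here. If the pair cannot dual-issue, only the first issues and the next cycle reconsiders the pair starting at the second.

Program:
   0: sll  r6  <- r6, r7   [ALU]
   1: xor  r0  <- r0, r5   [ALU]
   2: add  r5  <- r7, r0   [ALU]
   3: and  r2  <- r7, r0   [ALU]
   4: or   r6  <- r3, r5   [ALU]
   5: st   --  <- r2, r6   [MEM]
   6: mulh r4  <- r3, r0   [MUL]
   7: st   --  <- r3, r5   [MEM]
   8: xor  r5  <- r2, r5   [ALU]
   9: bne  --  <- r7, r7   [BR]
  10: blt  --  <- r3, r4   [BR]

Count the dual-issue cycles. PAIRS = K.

c0: i0,i1 sll xor  pair
c1: i2,i3 add and  pair
c2: i4 or  RAW r6
c3: i5 st  no-port MEM/MUL
c4: i6 mulh  no-port MUL/MEM
c5: i7,i8 st xor  pair
c6: i9 bne  no-port BR/BR
c7: i10 blt  tail

PAIRS = 3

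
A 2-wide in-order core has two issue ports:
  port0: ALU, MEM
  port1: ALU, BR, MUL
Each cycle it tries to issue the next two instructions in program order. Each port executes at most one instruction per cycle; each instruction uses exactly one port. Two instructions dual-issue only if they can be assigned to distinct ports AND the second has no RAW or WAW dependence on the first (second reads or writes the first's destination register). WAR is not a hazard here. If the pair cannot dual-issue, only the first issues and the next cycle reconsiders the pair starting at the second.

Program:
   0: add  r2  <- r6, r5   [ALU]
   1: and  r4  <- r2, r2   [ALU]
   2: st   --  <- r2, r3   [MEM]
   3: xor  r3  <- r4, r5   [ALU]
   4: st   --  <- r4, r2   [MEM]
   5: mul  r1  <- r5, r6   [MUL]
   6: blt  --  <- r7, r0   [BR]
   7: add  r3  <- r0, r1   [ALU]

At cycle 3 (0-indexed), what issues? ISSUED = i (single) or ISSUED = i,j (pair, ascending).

c0: i0 add.ALU  RAW r2
c1: i1/i2 and.ALU;st.MEM  pair
c2: i3/i4 xor.ALU;st.MEM  pair
c3: i5 mul.MUL  no-port MUL/BR
c4: i6/i7 blt.BR;add.ALU  pair

ISSUED = 5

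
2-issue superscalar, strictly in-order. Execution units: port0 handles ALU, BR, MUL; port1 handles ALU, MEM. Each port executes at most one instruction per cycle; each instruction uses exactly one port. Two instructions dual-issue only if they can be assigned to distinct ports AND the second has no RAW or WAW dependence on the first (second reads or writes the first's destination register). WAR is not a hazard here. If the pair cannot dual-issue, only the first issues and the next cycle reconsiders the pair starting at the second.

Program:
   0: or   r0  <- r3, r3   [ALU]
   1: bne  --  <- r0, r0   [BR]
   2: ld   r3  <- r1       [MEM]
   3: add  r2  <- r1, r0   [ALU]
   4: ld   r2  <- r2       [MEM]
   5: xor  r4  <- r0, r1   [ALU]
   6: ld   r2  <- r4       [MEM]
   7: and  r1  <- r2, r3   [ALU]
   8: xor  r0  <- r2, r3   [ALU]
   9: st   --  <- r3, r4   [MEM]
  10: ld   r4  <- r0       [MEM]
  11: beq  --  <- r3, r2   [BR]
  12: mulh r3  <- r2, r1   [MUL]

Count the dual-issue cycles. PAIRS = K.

PAIRS = 4

c0: i0 or.ALU  RAW r0
c1: i1&i2 bne.BR;ld.MEM  2-wide
c2: i3 add.ALU  RAW+WAW r2
c3: i4&i5 ld.MEM;xor.ALU  2-wide
c4: i6 ld.MEM  RAW r2
c5: i7&i8 and.ALU;xor.ALU  2-wide
c6: i9 st.MEM  no-port MEM/MEM
c7: i10&i11 ld.MEM;beq.BR  2-wide
c8: i12 mulh.MUL  tail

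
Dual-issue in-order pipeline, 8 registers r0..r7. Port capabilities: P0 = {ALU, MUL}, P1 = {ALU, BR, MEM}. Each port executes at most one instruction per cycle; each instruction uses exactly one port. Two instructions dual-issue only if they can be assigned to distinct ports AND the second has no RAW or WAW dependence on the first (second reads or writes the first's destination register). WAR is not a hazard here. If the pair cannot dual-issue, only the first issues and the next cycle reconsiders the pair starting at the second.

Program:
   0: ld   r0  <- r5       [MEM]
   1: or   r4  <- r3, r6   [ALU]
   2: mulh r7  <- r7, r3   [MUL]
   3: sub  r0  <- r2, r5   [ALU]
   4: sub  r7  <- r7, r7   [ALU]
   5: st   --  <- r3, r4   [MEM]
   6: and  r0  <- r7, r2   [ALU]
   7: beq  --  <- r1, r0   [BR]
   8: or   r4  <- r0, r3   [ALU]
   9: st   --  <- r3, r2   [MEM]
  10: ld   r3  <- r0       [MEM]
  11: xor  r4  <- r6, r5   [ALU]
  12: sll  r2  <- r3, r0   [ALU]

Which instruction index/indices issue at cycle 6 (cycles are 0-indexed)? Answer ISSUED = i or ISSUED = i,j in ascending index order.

ISSUED = 10,11

  cy0 -> i0&i1 (ld.MEM or.ALU) pair
  cy1 -> i2&i3 (mulh.MUL sub.ALU) pair
  cy2 -> i4&i5 (sub.ALU st.MEM) pair
  cy3 -> i6 (and.ALU) RAW r0
  cy4 -> i7&i8 (beq.BR or.ALU) pair
  cy5 -> i9 (st.MEM) no-port MEM/MEM
  cy6 -> i10&i11 (ld.MEM xor.ALU) pair
  cy7 -> i12 (sll.ALU) tail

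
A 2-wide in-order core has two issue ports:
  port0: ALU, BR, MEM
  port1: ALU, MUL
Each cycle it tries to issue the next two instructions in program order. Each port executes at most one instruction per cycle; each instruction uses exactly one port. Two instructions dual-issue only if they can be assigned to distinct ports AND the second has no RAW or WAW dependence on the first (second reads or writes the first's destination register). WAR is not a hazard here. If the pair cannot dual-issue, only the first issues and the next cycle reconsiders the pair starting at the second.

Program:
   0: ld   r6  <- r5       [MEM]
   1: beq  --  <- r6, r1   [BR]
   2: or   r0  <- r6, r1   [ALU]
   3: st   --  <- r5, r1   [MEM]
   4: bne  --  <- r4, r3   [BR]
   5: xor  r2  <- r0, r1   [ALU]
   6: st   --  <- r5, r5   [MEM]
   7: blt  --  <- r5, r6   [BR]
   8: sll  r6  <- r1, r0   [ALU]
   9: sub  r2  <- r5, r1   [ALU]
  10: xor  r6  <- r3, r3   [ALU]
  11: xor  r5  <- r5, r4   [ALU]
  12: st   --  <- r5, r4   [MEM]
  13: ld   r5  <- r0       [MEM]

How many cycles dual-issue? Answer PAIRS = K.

PAIRS = 4

#0 head=0: ld.MEM i0 no-port MEM/BR
#1 head=1: beq.BR or.ALU i1&i2 dual
#2 head=3: st.MEM i3 no-port MEM/BR
#3 head=4: bne.BR xor.ALU i4&i5 dual
#4 head=6: st.MEM i6 no-port MEM/BR
#5 head=7: blt.BR sll.ALU i7&i8 dual
#6 head=9: sub.ALU xor.ALU i9&i10 dual
#7 head=11: xor.ALU i11 RAW r5
#8 head=12: st.MEM i12 no-port MEM/MEM
#9 head=13: ld.MEM i13 tail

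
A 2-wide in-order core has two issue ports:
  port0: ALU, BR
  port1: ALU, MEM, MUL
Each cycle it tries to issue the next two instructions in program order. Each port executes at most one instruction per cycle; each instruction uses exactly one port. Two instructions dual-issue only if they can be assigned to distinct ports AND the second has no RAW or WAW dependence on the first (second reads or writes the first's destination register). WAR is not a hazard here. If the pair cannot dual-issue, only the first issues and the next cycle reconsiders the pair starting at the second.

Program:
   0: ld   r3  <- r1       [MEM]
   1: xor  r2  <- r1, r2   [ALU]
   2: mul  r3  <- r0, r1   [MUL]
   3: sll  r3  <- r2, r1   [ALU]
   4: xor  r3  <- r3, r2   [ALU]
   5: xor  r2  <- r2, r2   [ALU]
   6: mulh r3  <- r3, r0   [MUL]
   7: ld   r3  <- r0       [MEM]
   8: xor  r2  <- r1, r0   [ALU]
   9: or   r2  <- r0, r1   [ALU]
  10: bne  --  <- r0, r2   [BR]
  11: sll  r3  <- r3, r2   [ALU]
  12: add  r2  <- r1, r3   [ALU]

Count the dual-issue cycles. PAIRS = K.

t=0 i0&i1:ld/xor ; pair
t=1 i2:mul ; WAW r3
t=2 i3:sll ; RAW+WAW r3
t=3 i4&i5:xor/xor ; pair
t=4 i6:mulh ; no-port MUL/MEM
t=5 i7&i8:ld/xor ; pair
t=6 i9:or ; RAW r2
t=7 i10&i11:bne/sll ; pair
t=8 i12:add ; tail

PAIRS = 4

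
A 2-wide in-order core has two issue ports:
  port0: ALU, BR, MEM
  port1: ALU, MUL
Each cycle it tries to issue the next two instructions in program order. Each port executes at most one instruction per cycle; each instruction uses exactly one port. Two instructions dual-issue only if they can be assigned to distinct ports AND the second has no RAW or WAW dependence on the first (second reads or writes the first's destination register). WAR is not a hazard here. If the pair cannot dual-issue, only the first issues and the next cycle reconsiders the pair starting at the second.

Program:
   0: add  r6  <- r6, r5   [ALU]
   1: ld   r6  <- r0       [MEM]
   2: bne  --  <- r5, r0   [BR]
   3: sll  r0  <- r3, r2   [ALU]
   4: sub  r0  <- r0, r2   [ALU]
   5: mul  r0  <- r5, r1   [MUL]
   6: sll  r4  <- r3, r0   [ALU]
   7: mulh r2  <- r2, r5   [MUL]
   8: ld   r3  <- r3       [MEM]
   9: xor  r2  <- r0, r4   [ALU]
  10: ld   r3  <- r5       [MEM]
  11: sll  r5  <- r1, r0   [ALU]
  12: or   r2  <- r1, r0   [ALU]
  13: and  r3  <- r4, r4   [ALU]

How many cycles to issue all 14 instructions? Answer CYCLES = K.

CYCLES = 9

t=0 i0:add ; WAW r6
t=1 i1:ld ; no-port MEM/BR
t=2 i2&i3:bne+sll ; dual
t=3 i4:sub ; WAW r0
t=4 i5:mul ; RAW r0
t=5 i6&i7:sll+mulh ; dual
t=6 i8&i9:ld+xor ; dual
t=7 i10&i11:ld+sll ; dual
t=8 i12&i13:or+and ; dual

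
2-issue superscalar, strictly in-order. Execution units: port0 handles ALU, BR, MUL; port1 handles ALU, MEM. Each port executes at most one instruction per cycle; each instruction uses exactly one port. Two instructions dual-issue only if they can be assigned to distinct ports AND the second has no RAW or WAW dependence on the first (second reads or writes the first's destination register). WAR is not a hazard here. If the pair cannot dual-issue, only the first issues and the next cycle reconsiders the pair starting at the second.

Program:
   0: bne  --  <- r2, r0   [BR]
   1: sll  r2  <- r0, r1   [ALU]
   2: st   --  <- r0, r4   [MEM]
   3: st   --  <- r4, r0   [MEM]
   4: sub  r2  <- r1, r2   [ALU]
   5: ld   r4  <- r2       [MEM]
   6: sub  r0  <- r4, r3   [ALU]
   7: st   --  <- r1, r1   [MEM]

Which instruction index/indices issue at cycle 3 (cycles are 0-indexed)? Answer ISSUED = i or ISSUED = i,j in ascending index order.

t=0 i0&i1:bne.BR+sll.ALU ; 2-wide
t=1 i2:st.MEM ; no-port MEM/MEM
t=2 i3&i4:st.MEM+sub.ALU ; 2-wide
t=3 i5:ld.MEM ; RAW r4
t=4 i6&i7:sub.ALU+st.MEM ; 2-wide

ISSUED = 5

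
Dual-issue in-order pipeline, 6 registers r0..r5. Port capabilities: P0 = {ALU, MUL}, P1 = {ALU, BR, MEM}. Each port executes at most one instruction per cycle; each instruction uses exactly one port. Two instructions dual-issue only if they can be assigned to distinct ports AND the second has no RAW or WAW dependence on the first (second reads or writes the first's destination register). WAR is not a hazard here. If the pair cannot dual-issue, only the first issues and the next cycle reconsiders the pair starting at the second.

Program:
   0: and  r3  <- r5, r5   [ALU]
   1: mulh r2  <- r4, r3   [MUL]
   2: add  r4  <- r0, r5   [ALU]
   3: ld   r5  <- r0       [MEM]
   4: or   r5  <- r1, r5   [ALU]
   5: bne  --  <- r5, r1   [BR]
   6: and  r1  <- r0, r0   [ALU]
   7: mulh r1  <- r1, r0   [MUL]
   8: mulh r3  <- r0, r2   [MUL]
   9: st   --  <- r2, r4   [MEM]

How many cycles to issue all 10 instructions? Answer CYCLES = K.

CYCLES = 7

#0 head=0: and.ALU i0 RAW r3
#1 head=1: mulh.MUL+add.ALU i1,i2 pair
#2 head=3: ld.MEM i3 RAW+WAW r5
#3 head=4: or.ALU i4 RAW r5
#4 head=5: bne.BR+and.ALU i5,i6 pair
#5 head=7: mulh.MUL i7 no-port MUL/MUL
#6 head=8: mulh.MUL+st.MEM i8,i9 pair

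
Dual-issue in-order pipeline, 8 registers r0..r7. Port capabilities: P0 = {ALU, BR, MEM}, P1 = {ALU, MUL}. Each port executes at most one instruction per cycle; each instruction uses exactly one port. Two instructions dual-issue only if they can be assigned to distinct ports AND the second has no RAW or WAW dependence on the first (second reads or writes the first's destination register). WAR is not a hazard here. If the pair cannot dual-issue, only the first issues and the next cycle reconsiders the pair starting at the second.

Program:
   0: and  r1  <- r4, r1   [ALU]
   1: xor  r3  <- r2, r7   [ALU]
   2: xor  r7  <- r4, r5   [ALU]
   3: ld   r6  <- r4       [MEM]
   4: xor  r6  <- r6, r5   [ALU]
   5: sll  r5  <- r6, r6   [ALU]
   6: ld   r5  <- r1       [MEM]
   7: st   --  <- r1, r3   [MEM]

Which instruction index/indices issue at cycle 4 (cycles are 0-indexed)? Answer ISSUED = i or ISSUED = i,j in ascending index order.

ISSUED = 6

  cy0 -> i0/i1 (and.ALU xor.ALU) pair
  cy1 -> i2/i3 (xor.ALU ld.MEM) pair
  cy2 -> i4 (xor.ALU) RAW r6
  cy3 -> i5 (sll.ALU) WAW r5
  cy4 -> i6 (ld.MEM) no-port MEM/MEM
  cy5 -> i7 (st.MEM) tail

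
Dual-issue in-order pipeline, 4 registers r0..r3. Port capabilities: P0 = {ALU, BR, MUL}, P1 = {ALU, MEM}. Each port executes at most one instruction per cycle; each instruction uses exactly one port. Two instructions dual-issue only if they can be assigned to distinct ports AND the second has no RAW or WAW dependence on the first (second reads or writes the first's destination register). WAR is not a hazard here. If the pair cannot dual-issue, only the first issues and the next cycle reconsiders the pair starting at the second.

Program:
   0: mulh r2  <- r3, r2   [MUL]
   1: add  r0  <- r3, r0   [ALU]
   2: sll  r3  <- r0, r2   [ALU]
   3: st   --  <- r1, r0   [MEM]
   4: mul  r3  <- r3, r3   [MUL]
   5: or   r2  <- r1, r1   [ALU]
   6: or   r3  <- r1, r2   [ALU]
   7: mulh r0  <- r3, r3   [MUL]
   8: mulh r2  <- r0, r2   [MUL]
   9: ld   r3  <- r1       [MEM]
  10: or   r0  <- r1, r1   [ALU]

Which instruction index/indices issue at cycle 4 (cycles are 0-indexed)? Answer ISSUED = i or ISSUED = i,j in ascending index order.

c0: i0,i1 mulh/add  pair
c1: i2,i3 sll/st  pair
c2: i4,i5 mul/or  pair
c3: i6 or  RAW r3
c4: i7 mulh  no-port MUL/MUL
c5: i8,i9 mulh/ld  pair
c6: i10 or  tail

ISSUED = 7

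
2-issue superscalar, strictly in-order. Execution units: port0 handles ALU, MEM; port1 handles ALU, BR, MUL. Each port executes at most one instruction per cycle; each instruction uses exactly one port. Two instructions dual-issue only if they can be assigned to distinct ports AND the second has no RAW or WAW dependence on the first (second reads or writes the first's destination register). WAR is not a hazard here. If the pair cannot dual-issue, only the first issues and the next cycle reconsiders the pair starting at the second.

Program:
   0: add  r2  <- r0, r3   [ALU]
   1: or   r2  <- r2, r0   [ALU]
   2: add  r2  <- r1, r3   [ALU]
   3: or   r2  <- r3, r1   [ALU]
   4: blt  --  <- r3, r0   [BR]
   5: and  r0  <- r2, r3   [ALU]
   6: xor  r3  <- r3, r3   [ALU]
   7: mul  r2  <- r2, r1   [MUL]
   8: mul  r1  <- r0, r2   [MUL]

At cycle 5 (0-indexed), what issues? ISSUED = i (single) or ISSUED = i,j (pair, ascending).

ISSUED = 7

#0 head=0: add i0 RAW+WAW r2
#1 head=1: or i1 WAW r2
#2 head=2: add i2 WAW r2
#3 head=3: or;blt i3,i4 2-wide
#4 head=5: and;xor i5,i6 2-wide
#5 head=7: mul i7 no-port MUL/MUL
#6 head=8: mul i8 tail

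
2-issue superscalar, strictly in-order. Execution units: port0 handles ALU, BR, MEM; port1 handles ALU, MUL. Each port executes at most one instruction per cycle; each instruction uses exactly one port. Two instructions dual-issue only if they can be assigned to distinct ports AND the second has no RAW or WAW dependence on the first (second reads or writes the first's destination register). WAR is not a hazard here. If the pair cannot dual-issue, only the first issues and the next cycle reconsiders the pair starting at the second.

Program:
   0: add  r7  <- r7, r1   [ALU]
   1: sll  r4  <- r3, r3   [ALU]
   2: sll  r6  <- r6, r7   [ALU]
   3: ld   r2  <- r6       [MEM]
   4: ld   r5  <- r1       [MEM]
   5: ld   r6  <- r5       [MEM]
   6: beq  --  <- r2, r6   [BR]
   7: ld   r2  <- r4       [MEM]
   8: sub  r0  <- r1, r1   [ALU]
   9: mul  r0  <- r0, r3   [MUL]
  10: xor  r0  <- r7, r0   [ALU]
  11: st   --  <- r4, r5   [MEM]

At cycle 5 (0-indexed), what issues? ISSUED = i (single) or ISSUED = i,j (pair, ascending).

ISSUED = 6

#0 head=0: add sll i0/i1 2-wide
#1 head=2: sll i2 RAW r6
#2 head=3: ld i3 no-port MEM/MEM
#3 head=4: ld i4 no-port MEM/MEM
#4 head=5: ld i5 no-port MEM/BR
#5 head=6: beq i6 no-port BR/MEM
#6 head=7: ld sub i7/i8 2-wide
#7 head=9: mul i9 RAW+WAW r0
#8 head=10: xor st i10/i11 2-wide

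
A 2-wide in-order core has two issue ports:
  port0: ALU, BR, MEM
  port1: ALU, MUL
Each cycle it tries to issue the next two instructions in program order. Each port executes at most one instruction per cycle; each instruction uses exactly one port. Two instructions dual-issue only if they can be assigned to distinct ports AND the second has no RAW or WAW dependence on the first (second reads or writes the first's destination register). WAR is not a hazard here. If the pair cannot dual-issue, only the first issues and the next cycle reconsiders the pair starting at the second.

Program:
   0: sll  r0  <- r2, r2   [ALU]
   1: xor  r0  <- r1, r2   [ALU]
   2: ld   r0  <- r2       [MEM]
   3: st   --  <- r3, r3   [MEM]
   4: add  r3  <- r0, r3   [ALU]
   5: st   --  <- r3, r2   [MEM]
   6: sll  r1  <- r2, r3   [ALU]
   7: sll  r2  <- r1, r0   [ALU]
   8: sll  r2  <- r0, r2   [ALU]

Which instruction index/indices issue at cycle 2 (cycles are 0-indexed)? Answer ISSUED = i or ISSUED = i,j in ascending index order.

[0] i0  sll.ALU  -- WAW r0
[1] i1  xor.ALU  -- WAW r0
[2] i2  ld.MEM  -- no-port MEM/MEM
[3] i3/i4  st.MEM/add.ALU  -- dual
[4] i5/i6  st.MEM/sll.ALU  -- dual
[5] i7  sll.ALU  -- RAW+WAW r2
[6] i8  sll.ALU  -- tail

ISSUED = 2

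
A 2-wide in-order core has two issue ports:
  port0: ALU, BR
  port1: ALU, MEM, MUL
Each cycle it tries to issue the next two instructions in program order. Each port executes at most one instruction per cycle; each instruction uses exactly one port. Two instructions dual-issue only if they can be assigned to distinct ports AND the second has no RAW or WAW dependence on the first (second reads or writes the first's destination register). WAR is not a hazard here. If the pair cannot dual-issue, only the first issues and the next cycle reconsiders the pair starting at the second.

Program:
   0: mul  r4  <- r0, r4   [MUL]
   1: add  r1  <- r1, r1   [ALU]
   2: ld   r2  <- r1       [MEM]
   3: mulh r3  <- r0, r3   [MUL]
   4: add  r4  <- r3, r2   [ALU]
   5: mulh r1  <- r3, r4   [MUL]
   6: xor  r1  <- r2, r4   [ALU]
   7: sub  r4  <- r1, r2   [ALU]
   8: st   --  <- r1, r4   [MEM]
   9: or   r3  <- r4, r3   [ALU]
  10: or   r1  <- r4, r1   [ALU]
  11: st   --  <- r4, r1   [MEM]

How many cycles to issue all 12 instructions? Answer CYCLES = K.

c0: i0/i1 mul add  2-wide
c1: i2 ld  no-port MEM/MUL
c2: i3 mulh  RAW r3
c3: i4 add  RAW r4
c4: i5 mulh  WAW r1
c5: i6 xor  RAW r1
c6: i7 sub  RAW r4
c7: i8/i9 st or  2-wide
c8: i10 or  RAW r1
c9: i11 st  tail

CYCLES = 10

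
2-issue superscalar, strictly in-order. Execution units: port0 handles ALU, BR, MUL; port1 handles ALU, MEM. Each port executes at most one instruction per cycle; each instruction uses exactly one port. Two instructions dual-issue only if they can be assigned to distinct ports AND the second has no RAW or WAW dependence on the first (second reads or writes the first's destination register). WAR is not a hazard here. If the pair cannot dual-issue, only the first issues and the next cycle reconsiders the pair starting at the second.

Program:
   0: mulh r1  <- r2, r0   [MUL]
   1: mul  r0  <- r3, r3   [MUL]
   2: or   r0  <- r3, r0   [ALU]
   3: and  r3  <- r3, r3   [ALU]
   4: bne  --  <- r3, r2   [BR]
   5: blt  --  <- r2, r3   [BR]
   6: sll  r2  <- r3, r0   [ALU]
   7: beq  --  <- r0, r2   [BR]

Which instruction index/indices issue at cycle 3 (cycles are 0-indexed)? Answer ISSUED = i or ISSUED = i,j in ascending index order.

ISSUED = 4

c0: i0 mulh  no-port MUL/MUL
c1: i1 mul  RAW+WAW r0
c2: i2/i3 or/and  2-wide
c3: i4 bne  no-port BR/BR
c4: i5/i6 blt/sll  2-wide
c5: i7 beq  tail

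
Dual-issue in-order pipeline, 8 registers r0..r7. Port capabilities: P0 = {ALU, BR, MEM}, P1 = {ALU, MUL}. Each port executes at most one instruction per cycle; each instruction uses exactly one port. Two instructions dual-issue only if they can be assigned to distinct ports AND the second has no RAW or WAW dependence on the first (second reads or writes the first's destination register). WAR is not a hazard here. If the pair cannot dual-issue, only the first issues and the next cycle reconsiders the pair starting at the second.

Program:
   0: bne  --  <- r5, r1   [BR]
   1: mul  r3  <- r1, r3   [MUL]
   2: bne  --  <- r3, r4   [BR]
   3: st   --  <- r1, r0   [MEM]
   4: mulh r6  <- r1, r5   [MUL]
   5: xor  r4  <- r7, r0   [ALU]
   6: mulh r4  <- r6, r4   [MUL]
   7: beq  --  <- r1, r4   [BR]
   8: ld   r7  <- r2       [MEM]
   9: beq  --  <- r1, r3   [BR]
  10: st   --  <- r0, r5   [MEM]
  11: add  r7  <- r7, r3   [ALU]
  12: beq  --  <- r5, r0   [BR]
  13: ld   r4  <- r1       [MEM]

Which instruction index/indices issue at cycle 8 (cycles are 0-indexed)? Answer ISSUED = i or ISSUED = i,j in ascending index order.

ISSUED = 10,11

c0: i0&i1 bne;mul  pair
c1: i2 bne  no-port BR/MEM
c2: i3&i4 st;mulh  pair
c3: i5 xor  RAW+WAW r4
c4: i6 mulh  RAW r4
c5: i7 beq  no-port BR/MEM
c6: i8 ld  no-port MEM/BR
c7: i9 beq  no-port BR/MEM
c8: i10&i11 st;add  pair
c9: i12 beq  no-port BR/MEM
c10: i13 ld  tail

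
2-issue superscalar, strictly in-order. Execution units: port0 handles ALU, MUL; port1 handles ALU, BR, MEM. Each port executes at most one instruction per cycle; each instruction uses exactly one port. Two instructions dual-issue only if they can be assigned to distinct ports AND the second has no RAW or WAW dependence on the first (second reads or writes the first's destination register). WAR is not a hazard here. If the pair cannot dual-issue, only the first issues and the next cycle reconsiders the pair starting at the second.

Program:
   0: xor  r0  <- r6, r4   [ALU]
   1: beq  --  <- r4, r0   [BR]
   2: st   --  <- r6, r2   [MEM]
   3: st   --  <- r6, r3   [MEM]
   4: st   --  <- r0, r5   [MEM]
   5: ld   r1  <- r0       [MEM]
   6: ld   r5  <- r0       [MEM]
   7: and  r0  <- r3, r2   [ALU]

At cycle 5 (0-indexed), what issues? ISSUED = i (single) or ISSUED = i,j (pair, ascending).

c0: i0 xor.ALU  RAW r0
c1: i1 beq.BR  no-port BR/MEM
c2: i2 st.MEM  no-port MEM/MEM
c3: i3 st.MEM  no-port MEM/MEM
c4: i4 st.MEM  no-port MEM/MEM
c5: i5 ld.MEM  no-port MEM/MEM
c6: i6&i7 ld.MEM and.ALU  2-wide

ISSUED = 5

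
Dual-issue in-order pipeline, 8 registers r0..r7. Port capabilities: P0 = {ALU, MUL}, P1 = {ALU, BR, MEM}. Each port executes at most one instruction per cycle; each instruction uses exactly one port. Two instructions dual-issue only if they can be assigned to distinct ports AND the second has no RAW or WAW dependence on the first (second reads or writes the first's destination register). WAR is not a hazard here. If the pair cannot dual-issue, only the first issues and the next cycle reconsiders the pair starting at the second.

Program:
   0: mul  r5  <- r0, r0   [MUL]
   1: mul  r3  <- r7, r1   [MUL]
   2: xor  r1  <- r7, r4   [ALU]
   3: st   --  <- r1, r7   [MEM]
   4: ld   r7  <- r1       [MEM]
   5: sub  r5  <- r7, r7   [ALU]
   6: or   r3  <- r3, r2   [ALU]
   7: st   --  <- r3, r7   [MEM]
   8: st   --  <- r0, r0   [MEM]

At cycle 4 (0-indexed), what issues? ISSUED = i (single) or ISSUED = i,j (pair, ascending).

t=0 i0:mul.MUL ; no-port MUL/MUL
t=1 i1,i2:mul.MUL/xor.ALU ; pair
t=2 i3:st.MEM ; no-port MEM/MEM
t=3 i4:ld.MEM ; RAW r7
t=4 i5,i6:sub.ALU/or.ALU ; pair
t=5 i7:st.MEM ; no-port MEM/MEM
t=6 i8:st.MEM ; tail

ISSUED = 5,6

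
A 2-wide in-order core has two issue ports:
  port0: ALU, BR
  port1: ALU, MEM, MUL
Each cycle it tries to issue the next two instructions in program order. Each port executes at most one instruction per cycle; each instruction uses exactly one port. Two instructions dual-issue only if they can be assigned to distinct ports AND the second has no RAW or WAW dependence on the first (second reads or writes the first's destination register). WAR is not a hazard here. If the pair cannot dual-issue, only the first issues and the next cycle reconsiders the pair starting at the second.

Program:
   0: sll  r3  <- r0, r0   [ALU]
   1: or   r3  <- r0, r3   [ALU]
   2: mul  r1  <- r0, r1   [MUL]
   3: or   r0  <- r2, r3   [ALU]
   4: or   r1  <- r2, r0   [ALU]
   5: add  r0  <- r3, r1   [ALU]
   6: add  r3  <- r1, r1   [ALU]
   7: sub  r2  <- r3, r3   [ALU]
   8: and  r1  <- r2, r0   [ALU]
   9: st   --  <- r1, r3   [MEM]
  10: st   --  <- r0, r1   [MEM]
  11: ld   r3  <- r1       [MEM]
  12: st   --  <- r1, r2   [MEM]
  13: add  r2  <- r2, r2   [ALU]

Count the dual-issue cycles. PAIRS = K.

[0] i0  sll  -- RAW+WAW r3
[1] i1+i2  or;mul  -- pair
[2] i3  or  -- RAW r0
[3] i4  or  -- RAW r1
[4] i5+i6  add;add  -- pair
[5] i7  sub  -- RAW r2
[6] i8  and  -- RAW r1
[7] i9  st  -- no-port MEM/MEM
[8] i10  st  -- no-port MEM/MEM
[9] i11  ld  -- no-port MEM/MEM
[10] i12+i13  st;add  -- pair

PAIRS = 3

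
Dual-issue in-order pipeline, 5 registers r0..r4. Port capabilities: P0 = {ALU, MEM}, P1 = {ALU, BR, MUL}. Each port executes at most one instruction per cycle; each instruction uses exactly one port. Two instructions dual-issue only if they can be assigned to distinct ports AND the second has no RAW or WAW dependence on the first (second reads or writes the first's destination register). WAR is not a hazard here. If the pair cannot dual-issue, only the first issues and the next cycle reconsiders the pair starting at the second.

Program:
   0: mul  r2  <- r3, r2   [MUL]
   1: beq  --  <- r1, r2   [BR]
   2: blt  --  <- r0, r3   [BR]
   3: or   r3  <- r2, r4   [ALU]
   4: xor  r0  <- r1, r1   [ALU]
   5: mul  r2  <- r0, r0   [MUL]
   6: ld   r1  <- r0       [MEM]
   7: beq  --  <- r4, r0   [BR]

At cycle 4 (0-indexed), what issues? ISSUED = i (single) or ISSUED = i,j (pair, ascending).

ISSUED = 5,6

  cy0 -> i0 (mul.MUL) no-port MUL/BR
  cy1 -> i1 (beq.BR) no-port BR/BR
  cy2 -> i2/i3 (blt.BR+or.ALU) pair
  cy3 -> i4 (xor.ALU) RAW r0
  cy4 -> i5/i6 (mul.MUL+ld.MEM) pair
  cy5 -> i7 (beq.BR) tail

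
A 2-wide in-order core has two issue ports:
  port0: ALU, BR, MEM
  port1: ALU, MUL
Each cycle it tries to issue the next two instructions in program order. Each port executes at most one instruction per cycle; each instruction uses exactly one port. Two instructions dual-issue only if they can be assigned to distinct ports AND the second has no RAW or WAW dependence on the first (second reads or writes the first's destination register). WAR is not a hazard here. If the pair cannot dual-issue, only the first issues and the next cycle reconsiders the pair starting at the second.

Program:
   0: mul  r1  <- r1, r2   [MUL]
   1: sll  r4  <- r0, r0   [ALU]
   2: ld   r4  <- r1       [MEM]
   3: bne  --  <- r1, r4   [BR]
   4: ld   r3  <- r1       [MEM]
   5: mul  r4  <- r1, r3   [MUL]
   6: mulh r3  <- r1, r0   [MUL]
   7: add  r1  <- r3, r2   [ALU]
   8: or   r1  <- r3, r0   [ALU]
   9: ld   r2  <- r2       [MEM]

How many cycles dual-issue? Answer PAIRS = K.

  cy0 -> i0&i1 (mul.MUL+sll.ALU) pair
  cy1 -> i2 (ld.MEM) no-port MEM/BR
  cy2 -> i3 (bne.BR) no-port BR/MEM
  cy3 -> i4 (ld.MEM) RAW r3
  cy4 -> i5 (mul.MUL) no-port MUL/MUL
  cy5 -> i6 (mulh.MUL) RAW r3
  cy6 -> i7 (add.ALU) WAW r1
  cy7 -> i8&i9 (or.ALU+ld.MEM) pair

PAIRS = 2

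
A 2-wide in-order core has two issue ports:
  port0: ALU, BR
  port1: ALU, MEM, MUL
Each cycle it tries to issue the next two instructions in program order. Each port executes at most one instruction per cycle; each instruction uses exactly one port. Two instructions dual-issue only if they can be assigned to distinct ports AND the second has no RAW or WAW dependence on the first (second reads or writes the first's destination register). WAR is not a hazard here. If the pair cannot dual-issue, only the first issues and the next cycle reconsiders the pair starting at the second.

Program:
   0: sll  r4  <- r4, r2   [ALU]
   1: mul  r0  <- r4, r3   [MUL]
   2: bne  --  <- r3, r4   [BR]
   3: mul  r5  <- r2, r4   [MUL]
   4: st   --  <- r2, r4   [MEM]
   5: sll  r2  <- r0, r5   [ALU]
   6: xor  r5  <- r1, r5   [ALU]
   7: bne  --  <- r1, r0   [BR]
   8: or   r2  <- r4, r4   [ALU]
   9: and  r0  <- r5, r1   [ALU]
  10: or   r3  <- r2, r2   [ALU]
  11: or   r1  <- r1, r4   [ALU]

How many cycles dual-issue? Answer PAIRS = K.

PAIRS = 5

[0] i0  sll.ALU  -- RAW r4
[1] i1/i2  mul.MUL/bne.BR  -- 2-wide
[2] i3  mul.MUL  -- no-port MUL/MEM
[3] i4/i5  st.MEM/sll.ALU  -- 2-wide
[4] i6/i7  xor.ALU/bne.BR  -- 2-wide
[5] i8/i9  or.ALU/and.ALU  -- 2-wide
[6] i10/i11  or.ALU/or.ALU  -- 2-wide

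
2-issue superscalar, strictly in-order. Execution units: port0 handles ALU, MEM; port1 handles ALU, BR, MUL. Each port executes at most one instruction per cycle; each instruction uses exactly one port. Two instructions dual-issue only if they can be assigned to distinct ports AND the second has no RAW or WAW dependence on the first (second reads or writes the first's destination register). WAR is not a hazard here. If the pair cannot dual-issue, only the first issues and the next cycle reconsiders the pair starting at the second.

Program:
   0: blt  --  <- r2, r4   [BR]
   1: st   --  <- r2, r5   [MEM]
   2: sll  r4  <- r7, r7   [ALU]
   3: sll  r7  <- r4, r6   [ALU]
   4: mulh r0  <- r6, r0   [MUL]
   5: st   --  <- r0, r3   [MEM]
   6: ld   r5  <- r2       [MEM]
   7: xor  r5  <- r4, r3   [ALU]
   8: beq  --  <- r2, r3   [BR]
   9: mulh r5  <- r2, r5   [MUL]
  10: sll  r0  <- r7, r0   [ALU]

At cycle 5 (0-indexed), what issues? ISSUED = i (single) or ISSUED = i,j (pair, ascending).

t=0 i0+i1:blt st ; 2-wide
t=1 i2:sll ; RAW r4
t=2 i3+i4:sll mulh ; 2-wide
t=3 i5:st ; no-port MEM/MEM
t=4 i6:ld ; WAW r5
t=5 i7+i8:xor beq ; 2-wide
t=6 i9+i10:mulh sll ; 2-wide

ISSUED = 7,8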